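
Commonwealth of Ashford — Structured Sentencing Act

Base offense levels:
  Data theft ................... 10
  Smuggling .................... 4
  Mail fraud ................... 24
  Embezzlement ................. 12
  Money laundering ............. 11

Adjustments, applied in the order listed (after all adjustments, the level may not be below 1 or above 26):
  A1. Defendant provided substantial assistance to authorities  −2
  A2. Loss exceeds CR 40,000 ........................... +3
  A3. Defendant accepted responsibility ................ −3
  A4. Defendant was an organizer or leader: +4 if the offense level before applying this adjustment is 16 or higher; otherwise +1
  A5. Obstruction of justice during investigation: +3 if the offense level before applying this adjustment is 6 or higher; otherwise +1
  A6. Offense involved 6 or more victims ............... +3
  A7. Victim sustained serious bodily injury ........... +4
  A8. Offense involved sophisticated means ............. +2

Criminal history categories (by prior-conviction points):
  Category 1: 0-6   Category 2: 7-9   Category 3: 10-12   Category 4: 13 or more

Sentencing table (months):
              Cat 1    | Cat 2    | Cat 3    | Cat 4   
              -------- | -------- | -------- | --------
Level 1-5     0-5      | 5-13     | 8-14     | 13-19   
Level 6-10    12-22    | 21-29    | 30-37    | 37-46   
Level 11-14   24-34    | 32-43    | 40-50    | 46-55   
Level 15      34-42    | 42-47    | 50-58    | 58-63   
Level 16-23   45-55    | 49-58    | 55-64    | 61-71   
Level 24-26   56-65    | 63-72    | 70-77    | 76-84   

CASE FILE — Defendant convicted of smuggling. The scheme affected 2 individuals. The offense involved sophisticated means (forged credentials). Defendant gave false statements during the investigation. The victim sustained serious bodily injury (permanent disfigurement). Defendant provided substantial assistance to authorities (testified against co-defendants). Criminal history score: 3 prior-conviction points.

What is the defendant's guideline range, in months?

12-22 months

Base offense level for smuggling: 4.
A1 applies: 4 − 2 = 2.
A2 does not apply.
A5 applies (level before this adjustment is 2 < 6, so +1): 2 + 1 = 3.
A7 applies: 3 + 4 = 7.
A8 applies: 7 + 2 = 9.
Final offense level: 9.
Criminal history: 3 prior points → Category 1 (0-6).
Level 9 falls in the 6-10 band.
Grid: Level 6-10 × Category 1 = 12-22 months.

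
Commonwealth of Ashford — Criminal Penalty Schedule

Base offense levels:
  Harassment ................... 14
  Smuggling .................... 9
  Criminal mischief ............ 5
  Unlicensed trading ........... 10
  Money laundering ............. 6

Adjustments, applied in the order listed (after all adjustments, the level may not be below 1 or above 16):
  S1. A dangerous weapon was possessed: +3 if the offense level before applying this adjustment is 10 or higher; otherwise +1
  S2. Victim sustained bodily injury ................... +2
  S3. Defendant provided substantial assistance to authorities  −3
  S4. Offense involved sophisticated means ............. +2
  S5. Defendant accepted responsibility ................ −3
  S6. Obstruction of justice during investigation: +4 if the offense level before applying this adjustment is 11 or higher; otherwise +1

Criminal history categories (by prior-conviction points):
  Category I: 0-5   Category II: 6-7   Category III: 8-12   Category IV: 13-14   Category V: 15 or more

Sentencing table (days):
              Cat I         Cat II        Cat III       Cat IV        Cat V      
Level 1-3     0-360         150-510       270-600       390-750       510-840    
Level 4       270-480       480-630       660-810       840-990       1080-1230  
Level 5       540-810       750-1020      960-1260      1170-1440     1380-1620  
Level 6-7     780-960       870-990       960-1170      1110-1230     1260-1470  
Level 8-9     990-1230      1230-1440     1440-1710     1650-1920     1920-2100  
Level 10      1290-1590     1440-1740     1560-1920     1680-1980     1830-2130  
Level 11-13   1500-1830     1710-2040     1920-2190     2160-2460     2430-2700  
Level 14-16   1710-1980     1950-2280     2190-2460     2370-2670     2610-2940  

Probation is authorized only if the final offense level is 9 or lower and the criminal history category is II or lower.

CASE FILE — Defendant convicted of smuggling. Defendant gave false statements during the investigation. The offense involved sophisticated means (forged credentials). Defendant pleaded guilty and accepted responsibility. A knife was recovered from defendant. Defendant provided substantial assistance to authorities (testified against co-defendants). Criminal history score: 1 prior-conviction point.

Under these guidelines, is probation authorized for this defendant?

Base offense level for smuggling: 9.
S1 applies (level before this adjustment is 9 < 10, so +1): 9 + 1 = 10.
S3 applies: 10 − 3 = 7.
S4 applies: 7 + 2 = 9.
S5 applies: 9 − 3 = 6.
S6 applies (level before this adjustment is 6 < 11, so +1): 6 + 1 = 7.
Final offense level: 7.
Criminal history: 1 prior point → Category I (0-5).
Level 7 falls in the 6-7 band.
Grid: Level 6-7 × Category I = 780-960 days.
Probation check: level 7 ≤ 9 and category I ≤ II → eligible.

Yes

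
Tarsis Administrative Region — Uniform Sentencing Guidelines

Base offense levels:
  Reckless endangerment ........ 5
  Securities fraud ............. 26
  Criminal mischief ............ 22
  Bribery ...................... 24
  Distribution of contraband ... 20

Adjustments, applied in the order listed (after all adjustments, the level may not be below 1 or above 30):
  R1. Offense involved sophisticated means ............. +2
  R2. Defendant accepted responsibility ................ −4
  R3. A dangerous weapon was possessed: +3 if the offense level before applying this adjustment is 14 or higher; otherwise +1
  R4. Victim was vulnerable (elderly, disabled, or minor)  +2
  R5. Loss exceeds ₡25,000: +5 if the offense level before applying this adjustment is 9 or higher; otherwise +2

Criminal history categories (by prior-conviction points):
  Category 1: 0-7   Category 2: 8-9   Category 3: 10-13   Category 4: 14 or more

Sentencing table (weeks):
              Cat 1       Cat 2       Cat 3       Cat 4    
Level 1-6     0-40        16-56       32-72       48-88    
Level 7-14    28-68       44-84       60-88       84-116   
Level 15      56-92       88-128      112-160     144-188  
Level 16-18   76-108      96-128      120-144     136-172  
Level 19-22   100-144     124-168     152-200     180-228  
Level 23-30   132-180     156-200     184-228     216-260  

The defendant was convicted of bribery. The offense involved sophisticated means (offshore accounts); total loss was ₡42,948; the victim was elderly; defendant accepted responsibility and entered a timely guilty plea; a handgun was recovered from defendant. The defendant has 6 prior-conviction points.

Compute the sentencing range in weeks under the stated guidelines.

132-180 weeks

Base offense level for bribery: 24.
R1 applies: 24 + 2 = 26.
R2 applies: 26 − 4 = 22.
R3 applies (level before this adjustment is 22 ≥ 14, so +3): 22 + 3 = 25.
R4 applies: 25 + 2 = 27.
R5 applies (level before this adjustment is 27 ≥ 9, so +5): 27 + 5 = 32.
Level 32 exceeds the maximum of 30; capped at 30.
Final offense level: 30.
Criminal history: 6 prior points → Category 1 (0-7).
Level 30 falls in the 23-30 band.
Grid: Level 23-30 × Category 1 = 132-180 weeks.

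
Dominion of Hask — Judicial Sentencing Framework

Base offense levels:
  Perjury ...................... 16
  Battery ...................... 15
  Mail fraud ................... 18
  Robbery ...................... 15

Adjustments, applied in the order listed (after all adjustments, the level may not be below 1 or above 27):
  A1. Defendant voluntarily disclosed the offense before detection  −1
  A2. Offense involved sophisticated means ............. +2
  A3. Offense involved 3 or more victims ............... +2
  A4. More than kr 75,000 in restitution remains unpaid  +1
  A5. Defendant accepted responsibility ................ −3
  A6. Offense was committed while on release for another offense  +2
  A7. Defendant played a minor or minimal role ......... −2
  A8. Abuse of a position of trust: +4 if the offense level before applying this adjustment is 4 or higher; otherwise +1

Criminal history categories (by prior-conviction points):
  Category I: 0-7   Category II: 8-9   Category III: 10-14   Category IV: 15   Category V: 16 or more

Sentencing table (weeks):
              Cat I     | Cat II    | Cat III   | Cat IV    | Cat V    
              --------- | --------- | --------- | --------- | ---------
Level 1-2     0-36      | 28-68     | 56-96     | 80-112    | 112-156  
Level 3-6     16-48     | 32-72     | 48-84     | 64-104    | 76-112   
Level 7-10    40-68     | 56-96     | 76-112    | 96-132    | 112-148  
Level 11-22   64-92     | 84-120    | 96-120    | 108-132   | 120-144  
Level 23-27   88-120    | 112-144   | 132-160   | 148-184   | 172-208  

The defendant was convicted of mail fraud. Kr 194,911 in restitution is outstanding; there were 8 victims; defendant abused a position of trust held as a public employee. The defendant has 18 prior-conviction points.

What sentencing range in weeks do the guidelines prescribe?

Base offense level for mail fraud: 18.
A3 applies: 18 + 2 = 20.
A4 applies: 20 + 1 = 21.
A6 does not apply.
A8 applies (level before this adjustment is 21 ≥ 4, so +4): 21 + 4 = 25.
Final offense level: 25.
Criminal history: 18 prior points → Category V (16+).
Level 25 falls in the 23-27 band.
Grid: Level 23-27 × Category V = 172-208 weeks.

172-208 weeks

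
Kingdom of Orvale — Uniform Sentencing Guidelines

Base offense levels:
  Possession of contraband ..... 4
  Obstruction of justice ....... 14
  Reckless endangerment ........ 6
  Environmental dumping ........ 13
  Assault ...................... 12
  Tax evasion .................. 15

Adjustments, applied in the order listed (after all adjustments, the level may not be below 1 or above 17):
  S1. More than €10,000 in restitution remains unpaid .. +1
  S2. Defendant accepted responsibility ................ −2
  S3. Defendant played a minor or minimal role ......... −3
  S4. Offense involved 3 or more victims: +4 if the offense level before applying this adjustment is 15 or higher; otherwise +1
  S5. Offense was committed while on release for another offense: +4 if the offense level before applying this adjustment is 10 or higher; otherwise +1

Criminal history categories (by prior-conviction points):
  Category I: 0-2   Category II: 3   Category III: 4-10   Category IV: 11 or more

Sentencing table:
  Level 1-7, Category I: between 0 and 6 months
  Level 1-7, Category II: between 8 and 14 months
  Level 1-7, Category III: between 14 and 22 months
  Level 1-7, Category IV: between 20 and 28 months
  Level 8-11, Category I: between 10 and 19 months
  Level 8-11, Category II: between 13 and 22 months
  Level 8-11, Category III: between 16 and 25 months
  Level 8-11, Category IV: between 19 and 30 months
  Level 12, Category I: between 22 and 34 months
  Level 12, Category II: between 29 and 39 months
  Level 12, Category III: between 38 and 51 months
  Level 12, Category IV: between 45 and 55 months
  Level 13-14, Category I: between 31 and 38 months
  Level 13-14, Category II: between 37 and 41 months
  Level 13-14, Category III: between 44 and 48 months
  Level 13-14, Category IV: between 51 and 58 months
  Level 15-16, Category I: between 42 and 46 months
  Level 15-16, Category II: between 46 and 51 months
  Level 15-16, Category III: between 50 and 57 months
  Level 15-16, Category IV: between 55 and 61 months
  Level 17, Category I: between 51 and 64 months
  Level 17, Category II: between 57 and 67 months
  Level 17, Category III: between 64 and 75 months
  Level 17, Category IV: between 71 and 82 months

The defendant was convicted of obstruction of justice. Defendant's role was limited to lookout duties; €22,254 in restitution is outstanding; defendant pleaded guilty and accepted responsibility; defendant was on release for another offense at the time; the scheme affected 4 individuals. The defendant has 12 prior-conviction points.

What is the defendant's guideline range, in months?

Base offense level for obstruction of justice: 14.
S1 applies: 14 + 1 = 15.
S2 applies: 15 − 2 = 13.
S3 applies: 13 − 3 = 10.
S4 applies (level before this adjustment is 10 < 15, so +1): 10 + 1 = 11.
S5 applies (level before this adjustment is 11 ≥ 10, so +4): 11 + 4 = 15.
Final offense level: 15.
Criminal history: 12 prior points → Category IV (11+).
Level 15 falls in the 15-16 band.
Grid: Level 15-16 × Category IV = 55-61 months.

55-61 months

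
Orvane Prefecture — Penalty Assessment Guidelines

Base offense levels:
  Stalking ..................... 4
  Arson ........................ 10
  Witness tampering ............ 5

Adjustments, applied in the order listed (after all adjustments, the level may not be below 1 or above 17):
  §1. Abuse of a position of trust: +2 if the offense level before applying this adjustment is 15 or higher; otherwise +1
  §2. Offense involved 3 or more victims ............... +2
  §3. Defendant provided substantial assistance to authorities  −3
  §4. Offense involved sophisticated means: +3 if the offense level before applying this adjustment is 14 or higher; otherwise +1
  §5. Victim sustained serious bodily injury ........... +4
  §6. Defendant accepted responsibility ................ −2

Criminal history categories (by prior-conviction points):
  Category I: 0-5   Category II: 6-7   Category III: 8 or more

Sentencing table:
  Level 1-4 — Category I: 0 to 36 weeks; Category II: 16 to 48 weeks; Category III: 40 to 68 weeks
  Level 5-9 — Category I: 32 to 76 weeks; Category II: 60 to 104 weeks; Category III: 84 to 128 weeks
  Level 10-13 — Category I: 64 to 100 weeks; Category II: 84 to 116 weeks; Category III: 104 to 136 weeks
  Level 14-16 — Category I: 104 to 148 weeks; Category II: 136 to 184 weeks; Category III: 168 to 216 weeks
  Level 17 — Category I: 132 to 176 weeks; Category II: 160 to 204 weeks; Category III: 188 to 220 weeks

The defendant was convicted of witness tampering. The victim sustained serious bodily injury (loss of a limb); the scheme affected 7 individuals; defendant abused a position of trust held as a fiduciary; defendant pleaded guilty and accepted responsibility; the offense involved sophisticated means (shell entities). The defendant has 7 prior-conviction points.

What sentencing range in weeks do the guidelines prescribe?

84-116 weeks

Base offense level for witness tampering: 5.
§1 applies (level before this adjustment is 5 < 15, so +1): 5 + 1 = 6.
§2 applies: 6 + 2 = 8.
§4 applies (level before this adjustment is 8 < 14, so +1): 8 + 1 = 9.
§5 applies: 9 + 4 = 13.
§6 applies: 13 − 2 = 11.
Final offense level: 11.
Criminal history: 7 prior points → Category II (6-7).
Level 11 falls in the 10-13 band.
Grid: Level 10-13 × Category II = 84-116 weeks.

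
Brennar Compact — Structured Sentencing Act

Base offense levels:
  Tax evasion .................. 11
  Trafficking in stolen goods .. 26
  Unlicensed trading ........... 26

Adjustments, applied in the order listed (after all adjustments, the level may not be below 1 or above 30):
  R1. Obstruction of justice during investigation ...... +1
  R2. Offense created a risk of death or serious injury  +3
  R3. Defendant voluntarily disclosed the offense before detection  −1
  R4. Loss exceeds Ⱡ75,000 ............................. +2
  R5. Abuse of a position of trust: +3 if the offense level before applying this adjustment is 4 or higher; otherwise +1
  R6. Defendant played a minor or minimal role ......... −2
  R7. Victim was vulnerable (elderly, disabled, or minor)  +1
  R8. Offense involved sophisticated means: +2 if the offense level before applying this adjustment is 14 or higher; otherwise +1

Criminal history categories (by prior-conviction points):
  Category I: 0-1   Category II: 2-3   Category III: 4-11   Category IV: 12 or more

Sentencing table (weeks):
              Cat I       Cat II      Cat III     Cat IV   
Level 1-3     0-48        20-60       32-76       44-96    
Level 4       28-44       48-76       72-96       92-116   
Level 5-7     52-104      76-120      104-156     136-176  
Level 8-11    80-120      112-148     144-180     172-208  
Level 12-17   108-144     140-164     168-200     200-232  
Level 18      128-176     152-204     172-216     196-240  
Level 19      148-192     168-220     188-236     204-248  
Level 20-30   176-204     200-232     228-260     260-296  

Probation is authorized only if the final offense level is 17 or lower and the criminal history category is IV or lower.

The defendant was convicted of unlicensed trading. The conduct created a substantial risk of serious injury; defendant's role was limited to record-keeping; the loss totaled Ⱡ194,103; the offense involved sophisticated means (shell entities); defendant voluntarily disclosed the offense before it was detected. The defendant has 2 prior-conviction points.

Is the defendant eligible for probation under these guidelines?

Base offense level for unlicensed trading: 26.
R2 applies: 26 + 3 = 29.
R3 applies: 29 − 1 = 28.
R4 applies: 28 + 2 = 30.
R5 does not apply.
R6 applies: 30 − 2 = 28.
R8 applies (level before this adjustment is 28 ≥ 14, so +2): 28 + 2 = 30.
Final offense level: 30.
Criminal history: 2 prior points → Category II (2-3).
Level 30 falls in the 20-30 band.
Grid: Level 20-30 × Category II = 200-232 weeks.
Probation check: level 30 > 17 and category II ≤ IV → not eligible.

No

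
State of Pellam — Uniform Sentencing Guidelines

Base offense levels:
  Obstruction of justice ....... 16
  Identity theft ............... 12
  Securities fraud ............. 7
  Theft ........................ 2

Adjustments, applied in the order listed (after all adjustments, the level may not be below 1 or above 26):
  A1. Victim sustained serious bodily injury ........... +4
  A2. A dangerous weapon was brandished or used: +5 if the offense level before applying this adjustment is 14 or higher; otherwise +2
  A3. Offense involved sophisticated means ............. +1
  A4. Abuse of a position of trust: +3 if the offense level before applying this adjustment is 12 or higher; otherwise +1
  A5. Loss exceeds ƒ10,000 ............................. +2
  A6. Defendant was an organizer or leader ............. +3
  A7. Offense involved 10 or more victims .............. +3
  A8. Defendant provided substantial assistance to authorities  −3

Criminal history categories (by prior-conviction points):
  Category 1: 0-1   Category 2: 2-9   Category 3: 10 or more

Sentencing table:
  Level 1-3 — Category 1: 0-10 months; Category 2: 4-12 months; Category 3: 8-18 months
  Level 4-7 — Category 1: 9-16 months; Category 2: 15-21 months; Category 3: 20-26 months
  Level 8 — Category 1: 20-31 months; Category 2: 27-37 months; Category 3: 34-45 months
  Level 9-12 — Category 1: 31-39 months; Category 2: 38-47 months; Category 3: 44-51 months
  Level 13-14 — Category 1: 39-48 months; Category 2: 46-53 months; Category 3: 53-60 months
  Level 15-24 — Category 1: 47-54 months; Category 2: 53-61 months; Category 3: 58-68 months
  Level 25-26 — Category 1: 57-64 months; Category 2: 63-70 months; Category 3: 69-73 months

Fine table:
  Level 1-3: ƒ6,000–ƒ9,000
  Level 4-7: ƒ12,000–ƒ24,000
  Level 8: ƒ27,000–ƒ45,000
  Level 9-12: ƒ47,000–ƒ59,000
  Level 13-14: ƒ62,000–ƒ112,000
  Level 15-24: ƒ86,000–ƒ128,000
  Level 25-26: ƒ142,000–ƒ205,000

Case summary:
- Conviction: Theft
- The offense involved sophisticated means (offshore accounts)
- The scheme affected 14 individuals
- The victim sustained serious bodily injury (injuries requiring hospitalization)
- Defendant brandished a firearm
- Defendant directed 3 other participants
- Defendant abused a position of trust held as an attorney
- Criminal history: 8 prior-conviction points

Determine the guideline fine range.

ƒ86,000–ƒ128,000

Base offense level for theft: 2.
A1 applies: 2 + 4 = 6.
A2 applies (level before this adjustment is 6 < 14, so +2): 6 + 2 = 8.
A3 applies: 8 + 1 = 9.
A4 applies (level before this adjustment is 9 < 12, so +1): 9 + 1 = 10.
A5 does not apply.
A6 applies: 10 + 3 = 13.
A7 applies: 13 + 3 = 16.
A8 does not apply.
Final offense level: 16.
Level 16 falls in the 15-24 band.
Fine table: Level 15-24 → ƒ86,000–ƒ128,000.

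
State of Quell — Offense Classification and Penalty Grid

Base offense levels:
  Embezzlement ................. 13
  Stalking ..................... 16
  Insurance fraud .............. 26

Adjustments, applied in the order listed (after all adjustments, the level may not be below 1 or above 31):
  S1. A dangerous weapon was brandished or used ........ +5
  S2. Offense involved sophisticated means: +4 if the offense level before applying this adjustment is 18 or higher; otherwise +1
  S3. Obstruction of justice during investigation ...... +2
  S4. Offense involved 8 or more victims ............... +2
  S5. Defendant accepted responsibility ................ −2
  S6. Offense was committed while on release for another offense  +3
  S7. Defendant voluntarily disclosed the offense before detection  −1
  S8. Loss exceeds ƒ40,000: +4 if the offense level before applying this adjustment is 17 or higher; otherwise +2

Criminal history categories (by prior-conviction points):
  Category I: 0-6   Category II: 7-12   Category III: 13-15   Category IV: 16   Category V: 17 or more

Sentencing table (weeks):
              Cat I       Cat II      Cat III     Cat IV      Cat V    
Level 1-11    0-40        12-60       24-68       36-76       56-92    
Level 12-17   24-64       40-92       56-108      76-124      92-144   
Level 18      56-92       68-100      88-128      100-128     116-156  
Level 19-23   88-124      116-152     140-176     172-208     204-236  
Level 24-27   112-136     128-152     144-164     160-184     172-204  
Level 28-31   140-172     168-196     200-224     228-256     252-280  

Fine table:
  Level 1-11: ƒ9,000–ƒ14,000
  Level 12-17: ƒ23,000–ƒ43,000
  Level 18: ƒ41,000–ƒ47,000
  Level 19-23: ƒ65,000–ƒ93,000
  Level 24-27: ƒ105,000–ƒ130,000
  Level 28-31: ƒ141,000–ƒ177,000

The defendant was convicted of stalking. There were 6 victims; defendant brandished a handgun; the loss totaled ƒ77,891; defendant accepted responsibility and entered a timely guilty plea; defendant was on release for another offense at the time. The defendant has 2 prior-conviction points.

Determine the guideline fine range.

ƒ105,000–ƒ130,000

Base offense level for stalking: 16.
S1 applies: 16 + 5 = 21.
S2 does not apply.
S4 does not apply.
S5 applies: 21 − 2 = 19.
S6 applies: 19 + 3 = 22.
S7 does not apply.
S8 applies (level before this adjustment is 22 ≥ 17, so +4): 22 + 4 = 26.
Final offense level: 26.
Level 26 falls in the 24-27 band.
Fine table: Level 24-27 → ƒ105,000–ƒ130,000.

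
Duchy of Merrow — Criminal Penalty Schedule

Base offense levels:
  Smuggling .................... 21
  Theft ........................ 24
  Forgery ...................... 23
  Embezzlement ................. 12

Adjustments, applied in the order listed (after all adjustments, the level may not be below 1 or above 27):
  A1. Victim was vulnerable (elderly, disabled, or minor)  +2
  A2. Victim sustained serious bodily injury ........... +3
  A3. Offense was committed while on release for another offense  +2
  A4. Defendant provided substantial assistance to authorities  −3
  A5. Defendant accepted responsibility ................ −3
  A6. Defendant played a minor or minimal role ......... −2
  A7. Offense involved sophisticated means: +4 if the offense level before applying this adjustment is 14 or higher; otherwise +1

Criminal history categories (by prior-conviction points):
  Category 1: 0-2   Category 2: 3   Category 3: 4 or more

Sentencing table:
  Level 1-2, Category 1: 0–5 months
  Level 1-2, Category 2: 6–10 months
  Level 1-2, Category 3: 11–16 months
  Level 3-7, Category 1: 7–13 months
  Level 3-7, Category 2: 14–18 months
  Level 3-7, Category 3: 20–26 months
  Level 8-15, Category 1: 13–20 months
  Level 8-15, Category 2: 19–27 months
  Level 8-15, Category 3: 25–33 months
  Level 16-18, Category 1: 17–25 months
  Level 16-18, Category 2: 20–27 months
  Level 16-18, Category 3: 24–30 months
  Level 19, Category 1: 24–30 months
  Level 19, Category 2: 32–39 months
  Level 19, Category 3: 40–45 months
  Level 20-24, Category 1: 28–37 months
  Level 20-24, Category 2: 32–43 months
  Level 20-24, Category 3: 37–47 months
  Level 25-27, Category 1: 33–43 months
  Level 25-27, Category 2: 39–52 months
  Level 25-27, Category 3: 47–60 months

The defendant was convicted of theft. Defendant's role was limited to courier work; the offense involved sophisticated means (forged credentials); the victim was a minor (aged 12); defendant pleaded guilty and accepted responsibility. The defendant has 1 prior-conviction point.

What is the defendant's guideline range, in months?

Base offense level for theft: 24.
A1 applies: 24 + 2 = 26.
A2 does not apply.
A3 does not apply.
A4 does not apply.
A5 applies: 26 − 3 = 23.
A6 applies: 23 − 2 = 21.
A7 applies (level before this adjustment is 21 ≥ 14, so +4): 21 + 4 = 25.
Final offense level: 25.
Criminal history: 1 prior point → Category 1 (0-2).
Level 25 falls in the 25-27 band.
Grid: Level 25-27 × Category 1 = 33-43 months.

33-43 months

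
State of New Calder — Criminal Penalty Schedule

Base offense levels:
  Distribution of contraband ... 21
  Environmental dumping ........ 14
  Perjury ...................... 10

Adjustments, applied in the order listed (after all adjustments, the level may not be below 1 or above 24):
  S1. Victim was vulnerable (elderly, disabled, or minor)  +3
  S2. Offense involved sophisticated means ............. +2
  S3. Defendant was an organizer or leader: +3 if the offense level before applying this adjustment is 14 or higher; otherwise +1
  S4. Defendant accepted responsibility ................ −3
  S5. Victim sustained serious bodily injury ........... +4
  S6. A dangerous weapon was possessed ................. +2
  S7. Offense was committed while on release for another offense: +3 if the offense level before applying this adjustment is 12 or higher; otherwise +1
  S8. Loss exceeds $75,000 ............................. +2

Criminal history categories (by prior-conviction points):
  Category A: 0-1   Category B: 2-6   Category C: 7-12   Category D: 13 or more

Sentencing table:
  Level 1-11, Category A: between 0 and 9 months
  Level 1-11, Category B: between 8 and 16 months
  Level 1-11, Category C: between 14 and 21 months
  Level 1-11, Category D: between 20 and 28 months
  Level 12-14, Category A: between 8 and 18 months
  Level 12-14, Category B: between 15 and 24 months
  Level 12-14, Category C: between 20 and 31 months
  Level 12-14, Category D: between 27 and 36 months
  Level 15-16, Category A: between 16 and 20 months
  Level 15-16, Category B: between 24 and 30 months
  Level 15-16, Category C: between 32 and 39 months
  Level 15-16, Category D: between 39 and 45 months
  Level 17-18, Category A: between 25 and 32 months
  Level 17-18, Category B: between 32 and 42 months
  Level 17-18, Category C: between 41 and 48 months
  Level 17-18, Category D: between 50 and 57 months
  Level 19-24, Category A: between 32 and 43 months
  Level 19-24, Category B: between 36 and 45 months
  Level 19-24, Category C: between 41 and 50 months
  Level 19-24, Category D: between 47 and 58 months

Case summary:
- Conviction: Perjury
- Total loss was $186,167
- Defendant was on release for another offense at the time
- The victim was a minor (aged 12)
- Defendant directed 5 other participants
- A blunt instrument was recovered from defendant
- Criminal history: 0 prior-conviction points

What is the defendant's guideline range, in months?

32-43 months

Base offense level for perjury: 10.
S1 applies: 10 + 3 = 13.
S3 applies (level before this adjustment is 13 < 14, so +1): 13 + 1 = 14.
S4 does not apply.
S5 does not apply.
S6 applies: 14 + 2 = 16.
S7 applies (level before this adjustment is 16 ≥ 12, so +3): 16 + 3 = 19.
S8 applies: 19 + 2 = 21.
Final offense level: 21.
Criminal history: 0 prior points → Category A (0-1).
Level 21 falls in the 19-24 band.
Grid: Level 19-24 × Category A = 32-43 months.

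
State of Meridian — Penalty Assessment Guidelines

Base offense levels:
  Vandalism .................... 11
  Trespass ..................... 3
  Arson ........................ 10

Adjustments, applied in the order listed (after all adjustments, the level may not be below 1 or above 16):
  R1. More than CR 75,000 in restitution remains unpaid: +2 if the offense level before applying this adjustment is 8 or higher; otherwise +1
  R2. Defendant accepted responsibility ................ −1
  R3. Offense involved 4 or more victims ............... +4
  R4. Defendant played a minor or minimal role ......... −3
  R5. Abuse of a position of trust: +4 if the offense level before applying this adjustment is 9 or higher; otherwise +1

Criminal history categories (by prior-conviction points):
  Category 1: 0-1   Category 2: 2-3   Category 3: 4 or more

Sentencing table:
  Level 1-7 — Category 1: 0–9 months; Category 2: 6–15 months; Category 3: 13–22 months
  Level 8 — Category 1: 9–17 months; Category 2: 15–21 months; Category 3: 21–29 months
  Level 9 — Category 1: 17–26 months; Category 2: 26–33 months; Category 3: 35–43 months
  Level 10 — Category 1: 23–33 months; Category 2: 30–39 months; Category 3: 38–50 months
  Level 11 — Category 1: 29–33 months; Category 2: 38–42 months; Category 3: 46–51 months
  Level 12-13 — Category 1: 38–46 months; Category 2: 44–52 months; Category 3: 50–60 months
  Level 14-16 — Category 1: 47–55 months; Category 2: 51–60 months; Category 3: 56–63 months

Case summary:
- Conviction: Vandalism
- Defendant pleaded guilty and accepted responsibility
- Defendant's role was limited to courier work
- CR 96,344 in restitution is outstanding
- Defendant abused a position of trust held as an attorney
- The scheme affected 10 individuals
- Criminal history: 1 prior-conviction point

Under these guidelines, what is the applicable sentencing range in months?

47-55 months

Base offense level for vandalism: 11.
R1 applies (level before this adjustment is 11 ≥ 8, so +2): 11 + 2 = 13.
R2 applies: 13 − 1 = 12.
R3 applies: 12 + 4 = 16.
R4 applies: 16 − 3 = 13.
R5 applies (level before this adjustment is 13 ≥ 9, so +4): 13 + 4 = 17.
Level 17 exceeds the maximum of 16; capped at 16.
Final offense level: 16.
Criminal history: 1 prior point → Category 1 (0-1).
Level 16 falls in the 14-16 band.
Grid: Level 14-16 × Category 1 = 47-55 months.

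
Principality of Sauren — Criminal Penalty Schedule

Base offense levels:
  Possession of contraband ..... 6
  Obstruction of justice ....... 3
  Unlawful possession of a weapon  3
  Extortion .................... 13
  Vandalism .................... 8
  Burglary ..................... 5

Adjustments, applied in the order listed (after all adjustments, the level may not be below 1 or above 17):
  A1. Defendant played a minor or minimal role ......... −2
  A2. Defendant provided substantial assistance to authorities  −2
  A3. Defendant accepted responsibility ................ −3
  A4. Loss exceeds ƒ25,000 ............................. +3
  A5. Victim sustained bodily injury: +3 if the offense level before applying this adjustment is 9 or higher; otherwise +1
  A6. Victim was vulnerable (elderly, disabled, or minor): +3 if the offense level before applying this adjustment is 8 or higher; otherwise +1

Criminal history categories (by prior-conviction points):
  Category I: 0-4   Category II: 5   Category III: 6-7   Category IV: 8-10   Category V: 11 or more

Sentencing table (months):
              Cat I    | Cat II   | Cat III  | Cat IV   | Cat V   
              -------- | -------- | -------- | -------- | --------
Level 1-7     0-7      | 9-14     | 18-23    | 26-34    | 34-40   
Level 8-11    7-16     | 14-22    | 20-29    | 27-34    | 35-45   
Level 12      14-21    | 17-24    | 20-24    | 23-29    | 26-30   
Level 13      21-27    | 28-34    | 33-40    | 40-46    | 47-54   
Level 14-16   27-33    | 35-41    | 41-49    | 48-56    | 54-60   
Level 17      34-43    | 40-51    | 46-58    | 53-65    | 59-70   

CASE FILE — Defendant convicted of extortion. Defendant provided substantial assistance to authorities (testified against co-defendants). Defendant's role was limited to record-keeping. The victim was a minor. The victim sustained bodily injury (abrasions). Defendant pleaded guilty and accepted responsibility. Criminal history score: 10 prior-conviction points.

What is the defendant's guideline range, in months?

Base offense level for extortion: 13.
A1 applies: 13 − 2 = 11.
A2 applies: 11 − 2 = 9.
A3 applies: 9 − 3 = 6.
A5 applies (level before this adjustment is 6 < 9, so +1): 6 + 1 = 7.
A6 applies (level before this adjustment is 7 < 8, so +1): 7 + 1 = 8.
Final offense level: 8.
Criminal history: 10 prior points → Category IV (8-10).
Level 8 falls in the 8-11 band.
Grid: Level 8-11 × Category IV = 27-34 months.

27-34 months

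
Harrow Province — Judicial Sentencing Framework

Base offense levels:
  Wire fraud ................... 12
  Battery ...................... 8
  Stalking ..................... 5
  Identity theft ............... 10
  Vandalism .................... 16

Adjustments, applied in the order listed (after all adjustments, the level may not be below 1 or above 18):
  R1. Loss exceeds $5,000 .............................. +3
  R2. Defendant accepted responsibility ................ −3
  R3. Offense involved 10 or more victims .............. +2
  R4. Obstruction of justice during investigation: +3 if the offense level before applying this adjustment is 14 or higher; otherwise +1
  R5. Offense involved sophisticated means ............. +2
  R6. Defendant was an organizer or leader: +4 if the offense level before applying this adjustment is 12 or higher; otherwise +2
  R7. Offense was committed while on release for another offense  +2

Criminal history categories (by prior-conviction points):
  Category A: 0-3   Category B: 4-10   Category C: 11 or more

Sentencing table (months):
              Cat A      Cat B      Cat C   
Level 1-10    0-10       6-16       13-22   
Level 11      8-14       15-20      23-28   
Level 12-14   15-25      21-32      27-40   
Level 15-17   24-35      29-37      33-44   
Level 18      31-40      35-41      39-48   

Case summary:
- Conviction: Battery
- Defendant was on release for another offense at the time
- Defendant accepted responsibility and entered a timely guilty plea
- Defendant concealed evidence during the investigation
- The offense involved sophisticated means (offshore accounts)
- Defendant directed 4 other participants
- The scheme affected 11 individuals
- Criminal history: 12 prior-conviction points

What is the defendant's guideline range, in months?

27-40 months

Base offense level for battery: 8.
R1 does not apply.
R2 applies: 8 − 3 = 5.
R3 applies: 5 + 2 = 7.
R4 applies (level before this adjustment is 7 < 14, so +1): 7 + 1 = 8.
R5 applies: 8 + 2 = 10.
R6 applies (level before this adjustment is 10 < 12, so +2): 10 + 2 = 12.
R7 applies: 12 + 2 = 14.
Final offense level: 14.
Criminal history: 12 prior points → Category C (11+).
Level 14 falls in the 12-14 band.
Grid: Level 12-14 × Category C = 27-40 months.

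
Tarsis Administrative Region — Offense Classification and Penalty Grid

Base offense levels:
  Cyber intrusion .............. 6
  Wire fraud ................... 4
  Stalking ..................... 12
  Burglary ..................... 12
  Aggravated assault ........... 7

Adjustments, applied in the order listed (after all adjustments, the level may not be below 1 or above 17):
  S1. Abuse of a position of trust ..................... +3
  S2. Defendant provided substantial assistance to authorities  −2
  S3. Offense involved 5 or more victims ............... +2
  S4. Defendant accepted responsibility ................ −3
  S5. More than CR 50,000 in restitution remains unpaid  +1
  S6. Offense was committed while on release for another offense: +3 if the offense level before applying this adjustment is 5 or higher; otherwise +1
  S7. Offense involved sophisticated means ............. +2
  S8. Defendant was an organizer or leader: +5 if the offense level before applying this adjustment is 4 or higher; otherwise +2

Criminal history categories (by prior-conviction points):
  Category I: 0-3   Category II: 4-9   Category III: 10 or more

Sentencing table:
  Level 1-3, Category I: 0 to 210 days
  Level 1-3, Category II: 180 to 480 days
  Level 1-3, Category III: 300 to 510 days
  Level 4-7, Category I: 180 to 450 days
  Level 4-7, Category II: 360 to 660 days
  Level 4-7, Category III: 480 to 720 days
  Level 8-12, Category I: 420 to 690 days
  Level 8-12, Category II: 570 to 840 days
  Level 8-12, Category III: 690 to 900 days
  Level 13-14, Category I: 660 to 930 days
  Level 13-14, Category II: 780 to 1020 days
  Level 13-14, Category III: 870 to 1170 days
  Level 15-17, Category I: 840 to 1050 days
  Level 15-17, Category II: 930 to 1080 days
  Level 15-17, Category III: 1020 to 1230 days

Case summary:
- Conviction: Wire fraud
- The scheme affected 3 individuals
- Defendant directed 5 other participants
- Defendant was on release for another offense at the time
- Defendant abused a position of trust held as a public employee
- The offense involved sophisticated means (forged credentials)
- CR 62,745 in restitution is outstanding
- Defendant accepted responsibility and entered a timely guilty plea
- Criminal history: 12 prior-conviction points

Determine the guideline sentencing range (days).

Base offense level for wire fraud: 4.
S1 applies: 4 + 3 = 7.
S2 does not apply.
S4 applies: 7 − 3 = 4.
S5 applies: 4 + 1 = 5.
S6 applies (level before this adjustment is 5 ≥ 5, so +3): 5 + 3 = 8.
S7 applies: 8 + 2 = 10.
S8 applies (level before this adjustment is 10 ≥ 4, so +5): 10 + 5 = 15.
Final offense level: 15.
Criminal history: 12 prior points → Category III (10+).
Level 15 falls in the 15-17 band.
Grid: Level 15-17 × Category III = 1020-1230 days.

1020-1230 days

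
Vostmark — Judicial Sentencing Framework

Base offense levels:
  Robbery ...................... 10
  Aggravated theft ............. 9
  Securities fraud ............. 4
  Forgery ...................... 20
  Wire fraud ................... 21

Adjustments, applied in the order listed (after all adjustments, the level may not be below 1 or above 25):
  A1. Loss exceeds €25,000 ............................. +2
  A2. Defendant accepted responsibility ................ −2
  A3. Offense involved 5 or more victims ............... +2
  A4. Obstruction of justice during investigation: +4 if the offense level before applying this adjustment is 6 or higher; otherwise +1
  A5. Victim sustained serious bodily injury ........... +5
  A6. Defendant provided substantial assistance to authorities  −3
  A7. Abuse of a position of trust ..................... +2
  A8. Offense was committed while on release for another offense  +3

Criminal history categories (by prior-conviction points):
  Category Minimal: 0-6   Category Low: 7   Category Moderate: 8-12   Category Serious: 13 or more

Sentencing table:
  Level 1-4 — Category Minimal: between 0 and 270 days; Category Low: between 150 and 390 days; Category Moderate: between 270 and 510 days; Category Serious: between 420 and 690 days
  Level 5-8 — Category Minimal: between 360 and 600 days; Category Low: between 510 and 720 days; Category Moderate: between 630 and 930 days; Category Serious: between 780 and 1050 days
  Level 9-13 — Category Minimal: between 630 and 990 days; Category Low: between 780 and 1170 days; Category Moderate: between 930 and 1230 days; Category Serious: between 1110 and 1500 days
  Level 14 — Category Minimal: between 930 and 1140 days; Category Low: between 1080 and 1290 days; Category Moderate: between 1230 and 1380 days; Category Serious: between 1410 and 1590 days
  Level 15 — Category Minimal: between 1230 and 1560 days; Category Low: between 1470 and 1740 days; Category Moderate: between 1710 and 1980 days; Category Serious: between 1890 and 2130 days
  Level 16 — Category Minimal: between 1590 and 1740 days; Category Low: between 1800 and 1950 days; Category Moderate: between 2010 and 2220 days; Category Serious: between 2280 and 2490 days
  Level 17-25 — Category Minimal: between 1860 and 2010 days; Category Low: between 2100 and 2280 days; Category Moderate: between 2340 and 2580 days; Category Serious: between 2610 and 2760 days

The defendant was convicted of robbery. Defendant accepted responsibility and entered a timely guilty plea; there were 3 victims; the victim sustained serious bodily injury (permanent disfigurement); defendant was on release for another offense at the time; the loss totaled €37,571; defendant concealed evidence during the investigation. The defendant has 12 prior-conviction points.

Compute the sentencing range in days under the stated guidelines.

2340-2580 days

Base offense level for robbery: 10.
A1 applies: 10 + 2 = 12.
A2 applies: 12 − 2 = 10.
A3 does not apply.
A4 applies (level before this adjustment is 10 ≥ 6, so +4): 10 + 4 = 14.
A5 applies: 14 + 5 = 19.
A7 does not apply.
A8 applies: 19 + 3 = 22.
Final offense level: 22.
Criminal history: 12 prior points → Category Moderate (8-12).
Level 22 falls in the 17-25 band.
Grid: Level 17-25 × Category Moderate = 2340-2580 days.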